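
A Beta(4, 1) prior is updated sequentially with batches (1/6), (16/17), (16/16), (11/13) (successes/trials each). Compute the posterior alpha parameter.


Sequential conjugate updating is equivalent to a single batch update.
Total successes across all batches = 44
alpha_posterior = alpha_prior + total_successes = 4 + 44
= 48

48


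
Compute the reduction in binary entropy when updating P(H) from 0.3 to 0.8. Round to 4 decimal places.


H_before = -p*log2(p) - (1-p)*log2(1-p) for p=0.3: 0.8813
H_after for p=0.8: 0.7219
Reduction = 0.8813 - 0.7219 = 0.1594

0.1594


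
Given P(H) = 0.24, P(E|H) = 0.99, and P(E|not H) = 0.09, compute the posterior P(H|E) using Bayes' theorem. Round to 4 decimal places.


By Bayes' theorem: P(H|E) = P(E|H)*P(H) / P(E)
P(E) = P(E|H)*P(H) + P(E|not H)*P(not H)
P(E) = 0.99*0.24 + 0.09*0.76 = 0.306
P(H|E) = 0.99*0.24 / 0.306 = 0.7765

0.7765


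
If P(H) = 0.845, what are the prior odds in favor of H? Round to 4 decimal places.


Prior odds = P(H) / (1 - P(H))
= 0.845 / 0.155
= 5.4516

5.4516


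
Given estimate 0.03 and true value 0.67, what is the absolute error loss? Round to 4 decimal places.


Absolute error = |estimate - true|
= |-0.64| = 0.64

0.64


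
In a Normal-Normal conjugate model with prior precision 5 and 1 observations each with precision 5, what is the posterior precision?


Posterior precision = prior precision + n * observation precision
= 5 + 1 * 5
= 5 + 5 = 10

10


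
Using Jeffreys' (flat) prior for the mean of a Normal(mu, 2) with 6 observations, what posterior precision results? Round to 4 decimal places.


Flat prior means prior precision is 0.
Posterior precision = n / sigma^2 = 6/2 = 3.0

3.0


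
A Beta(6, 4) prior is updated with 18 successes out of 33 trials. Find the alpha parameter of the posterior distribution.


In the Beta-Binomial conjugate update:
alpha_post = alpha_prior + successes
= 6 + 18
= 24

24


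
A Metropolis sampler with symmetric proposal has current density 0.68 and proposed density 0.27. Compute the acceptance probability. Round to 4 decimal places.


For symmetric proposals, acceptance = min(1, pi(x*)/pi(x))
= min(1, 0.27/0.68)
= min(1, 0.3971) = 0.3971

0.3971


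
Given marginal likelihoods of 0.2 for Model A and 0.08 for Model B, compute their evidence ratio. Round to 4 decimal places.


Ratio = ML(A) / ML(B) = 0.2/0.08
= 2.5

2.5


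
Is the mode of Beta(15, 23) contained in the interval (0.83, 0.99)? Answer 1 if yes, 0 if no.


Mode = (a-1)/(a+b-2) = 14/36 = 0.3889
Interval: (0.83, 0.99)
Contains mode? 0

0


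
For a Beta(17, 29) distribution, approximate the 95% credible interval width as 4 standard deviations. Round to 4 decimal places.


Variance of Beta(a,b) = ab / ((a+b)^2 * (a+b+1))
= 17*29 / ((46)^2 * 47)
= 0.005
SD = sqrt(0.005) = 0.0704
Width = 4 * SD = 0.2816

0.2816


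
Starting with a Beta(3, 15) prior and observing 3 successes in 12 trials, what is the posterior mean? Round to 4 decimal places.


Posterior parameters: alpha = 3 + 3 = 6
beta = 15 + 9 = 24
Posterior mean = alpha / (alpha + beta) = 6 / 30
= 0.2

0.2


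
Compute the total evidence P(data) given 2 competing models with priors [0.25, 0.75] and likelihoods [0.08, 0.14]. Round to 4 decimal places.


Marginal likelihood = sum P(model_i) * P(data|model_i)
Model 1: 0.25 * 0.08 = 0.02
Model 2: 0.75 * 0.14 = 0.105
Total = 0.125

0.125


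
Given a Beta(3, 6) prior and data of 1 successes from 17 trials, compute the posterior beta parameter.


Number of failures = 17 - 1 = 16
Posterior beta = 6 + 16 = 22

22


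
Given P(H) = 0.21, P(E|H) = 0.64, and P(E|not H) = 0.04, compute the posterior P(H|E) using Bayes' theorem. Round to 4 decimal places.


By Bayes' theorem: P(H|E) = P(E|H)*P(H) / P(E)
P(E) = P(E|H)*P(H) + P(E|not H)*P(not H)
P(E) = 0.64*0.21 + 0.04*0.79 = 0.166
P(H|E) = 0.64*0.21 / 0.166 = 0.8096

0.8096


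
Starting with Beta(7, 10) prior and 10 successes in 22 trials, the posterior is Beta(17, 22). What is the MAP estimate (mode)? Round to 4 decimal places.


The mode of Beta(a, b) when a > 1 and b > 1 is (a-1)/(a+b-2)
= (17 - 1) / (17 + 22 - 2)
= 16 / 37
= 0.4324

0.4324


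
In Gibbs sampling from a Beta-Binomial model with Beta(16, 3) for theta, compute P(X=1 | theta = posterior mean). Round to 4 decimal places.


Posterior mean = alpha/(alpha+beta) = 16/19 = 0.8421
P(X=1|theta=mean) = theta = 0.8421

0.8421


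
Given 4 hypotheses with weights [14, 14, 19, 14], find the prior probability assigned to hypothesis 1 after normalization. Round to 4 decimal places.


To normalize, divide each weight by the sum of all weights.
Sum = 61
Prior(H1) = 14/61 = 0.2295

0.2295


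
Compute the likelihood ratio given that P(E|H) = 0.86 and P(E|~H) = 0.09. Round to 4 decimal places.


LR = P(E|H) / P(E|~H)
= 0.86 / 0.09 = 9.5556

9.5556


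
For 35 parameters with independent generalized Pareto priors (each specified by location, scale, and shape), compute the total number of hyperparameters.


A generalized Pareto prior has 3 hyperparameters per parameter.
Total = 35 * 3 = 105

105


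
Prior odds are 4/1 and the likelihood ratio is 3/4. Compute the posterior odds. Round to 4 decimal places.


Posterior odds = prior odds * likelihood ratio
= (4/1) * (3/4)
= 12 / 4
= 3.0

3.0


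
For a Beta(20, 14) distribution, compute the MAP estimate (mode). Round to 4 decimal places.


MAP = mode = (a-1)/(a+b-2)
= (20-1)/(20+14-2)
= 19/32 = 0.5938

0.5938


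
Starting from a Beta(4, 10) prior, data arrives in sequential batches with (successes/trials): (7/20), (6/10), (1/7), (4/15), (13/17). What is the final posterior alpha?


In sequential Bayesian updating, we sum all successes.
Total successes = 31
Final alpha = 4 + 31 = 35

35


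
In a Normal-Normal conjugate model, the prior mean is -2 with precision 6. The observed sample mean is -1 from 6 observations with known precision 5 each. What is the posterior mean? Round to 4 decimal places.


Posterior precision = tau0 + n*tau = 6 + 6*5 = 36
Posterior mean = (tau0*mu0 + n*tau*xbar) / posterior_precision
= (6*-2 + 6*5*-1) / 36
= -42 / 36 = -1.1667

-1.1667


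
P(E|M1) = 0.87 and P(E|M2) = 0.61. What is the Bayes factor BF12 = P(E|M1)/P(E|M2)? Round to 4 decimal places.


Bayes factor BF12 = P(E|M1) / P(E|M2)
= 0.87 / 0.61
= 1.4262

1.4262


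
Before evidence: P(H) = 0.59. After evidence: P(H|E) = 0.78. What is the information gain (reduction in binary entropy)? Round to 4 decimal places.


Prior entropy = 0.9765
Posterior entropy = 0.7602
Information gain = 0.9765 - 0.7602 = 0.2163

0.2163


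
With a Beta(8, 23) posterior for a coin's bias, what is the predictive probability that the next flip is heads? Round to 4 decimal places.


The predictive probability equals the posterior mean.
P(next = heads) = alpha / (alpha + beta)
= 8 / 31 = 0.2581

0.2581


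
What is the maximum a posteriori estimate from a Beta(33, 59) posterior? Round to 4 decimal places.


The MAP estimate equals the mode of the distribution.
Mode of Beta(a,b) = (a-1)/(a+b-2)
= 32/90
= 0.3556

0.3556


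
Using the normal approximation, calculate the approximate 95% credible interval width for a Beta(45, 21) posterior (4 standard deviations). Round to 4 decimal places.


Var(Beta) = 45*21/(66^2 * 67) = 0.0032
SD = 0.0569
Width ~ 4*SD = 0.2276

0.2276


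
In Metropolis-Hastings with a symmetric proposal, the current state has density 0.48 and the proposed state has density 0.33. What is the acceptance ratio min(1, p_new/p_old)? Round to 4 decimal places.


Ratio = p_new / p_old = 0.33 / 0.48 = 0.6875
Acceptance = min(1, 0.6875) = 0.6875

0.6875


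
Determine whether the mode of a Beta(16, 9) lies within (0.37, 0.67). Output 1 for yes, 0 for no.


First find the mode: (a-1)/(a+b-2) = 0.6522
Is 0.6522 in (0.37, 0.67)? 1

1


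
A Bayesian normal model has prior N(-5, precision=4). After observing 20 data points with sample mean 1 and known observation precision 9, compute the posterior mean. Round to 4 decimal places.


Posterior mean = (prior_precision * prior_mean + n * data_precision * data_mean) / (prior_precision + n * data_precision)
Numerator = 4*-5 + 20*9*1 = 160
Denominator = 4 + 20*9 = 184
Posterior mean = 0.8696

0.8696


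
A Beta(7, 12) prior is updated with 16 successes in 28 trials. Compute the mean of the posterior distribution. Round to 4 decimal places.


After update: Beta(23, 24)
Mean = 23 / (23 + 24) = 23 / 47
= 0.4894

0.4894


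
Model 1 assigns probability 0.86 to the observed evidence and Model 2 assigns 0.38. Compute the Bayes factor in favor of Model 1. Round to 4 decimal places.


BF = P(data|M1) / P(data|M2)
= 0.86 / 0.38 = 2.2632

2.2632


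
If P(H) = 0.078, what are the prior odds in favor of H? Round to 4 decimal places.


Prior odds = P(H) / (1 - P(H))
= 0.078 / 0.922
= 0.0846

0.0846


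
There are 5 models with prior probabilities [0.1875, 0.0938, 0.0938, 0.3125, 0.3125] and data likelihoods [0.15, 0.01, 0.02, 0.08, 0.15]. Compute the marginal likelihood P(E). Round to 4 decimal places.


P(E) = sum over models of P(M_i) * P(E|M_i)
= 0.1875*0.15 + 0.0938*0.01 + 0.0938*0.02 + 0.3125*0.08 + 0.3125*0.15
= 0.1028

0.1028


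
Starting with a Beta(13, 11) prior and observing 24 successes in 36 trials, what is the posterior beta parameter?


Posterior beta = prior beta + failures
Failures = 36 - 24 = 12
beta_post = 11 + 12 = 23

23


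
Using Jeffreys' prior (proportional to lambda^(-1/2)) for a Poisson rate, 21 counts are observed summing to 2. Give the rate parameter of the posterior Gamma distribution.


Conjugate update: Gamma(prior_shape + S, prior_rate + n).
Prior shape = 0.5, prior rate = 0.
Posterior rate = 0 + n = 21

21.0


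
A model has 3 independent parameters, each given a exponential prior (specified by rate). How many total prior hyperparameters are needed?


Each exponential prior needs 1 hyperparameter (rate).
Total = 1 * 3 = 3

3


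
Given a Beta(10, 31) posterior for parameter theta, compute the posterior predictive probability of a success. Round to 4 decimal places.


For a Beta-Bernoulli model, the predictive probability is the mean:
P(success) = 10/(10+31) = 10/41 = 0.2439

0.2439


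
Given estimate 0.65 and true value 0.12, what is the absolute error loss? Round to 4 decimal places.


Absolute error = |estimate - true|
= |0.53| = 0.53

0.53


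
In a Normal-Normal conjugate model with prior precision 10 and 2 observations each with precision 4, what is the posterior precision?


Posterior precision = prior precision + n * observation precision
= 10 + 2 * 4
= 10 + 8 = 18

18


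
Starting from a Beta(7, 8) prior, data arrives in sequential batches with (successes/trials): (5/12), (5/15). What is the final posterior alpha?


In sequential Bayesian updating, we sum all successes.
Total successes = 10
Final alpha = 7 + 10 = 17

17


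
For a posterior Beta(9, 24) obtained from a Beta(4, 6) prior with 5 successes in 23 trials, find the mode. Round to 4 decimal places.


Mode = (alpha - 1) / (alpha + beta - 2)
= 8 / 31
= 0.2581

0.2581


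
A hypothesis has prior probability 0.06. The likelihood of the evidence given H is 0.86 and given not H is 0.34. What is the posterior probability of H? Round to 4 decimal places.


Using Bayes' theorem:
P(E) = 0.06 * 0.86 + 0.94 * 0.34
P(E) = 0.3712
P(H|E) = (0.06 * 0.86) / 0.3712 = 0.139

0.139


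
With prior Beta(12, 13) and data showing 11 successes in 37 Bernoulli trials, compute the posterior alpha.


Conjugate update: alpha_posterior = alpha_prior + k
= 12 + 11 = 23

23


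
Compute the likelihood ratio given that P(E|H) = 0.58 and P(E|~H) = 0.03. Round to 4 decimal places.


LR = P(E|H) / P(E|~H)
= 0.58 / 0.03 = 19.3333

19.3333


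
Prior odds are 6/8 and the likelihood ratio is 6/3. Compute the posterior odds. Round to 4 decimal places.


Posterior odds = prior odds * likelihood ratio
= (6/8) * (6/3)
= 36 / 24
= 1.5

1.5


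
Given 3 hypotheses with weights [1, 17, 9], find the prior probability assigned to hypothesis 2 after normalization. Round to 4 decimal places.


To normalize, divide each weight by the sum of all weights.
Sum = 27
Prior(H2) = 17/27 = 0.6296

0.6296


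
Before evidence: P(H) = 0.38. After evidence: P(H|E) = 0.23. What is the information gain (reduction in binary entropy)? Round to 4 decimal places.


Prior entropy = 0.958
Posterior entropy = 0.778
Information gain = 0.958 - 0.778 = 0.18

0.18


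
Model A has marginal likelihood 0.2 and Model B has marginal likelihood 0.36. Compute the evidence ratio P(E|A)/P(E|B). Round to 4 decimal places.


Evidence ratio = P(E|A) / P(E|B)
= 0.2 / 0.36
= 0.5556

0.5556


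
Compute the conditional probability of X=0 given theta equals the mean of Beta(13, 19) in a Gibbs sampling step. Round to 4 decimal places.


Mean of Beta(13, 19) = 0.4062
P(X=0 | theta=0.4062) = 0.5938

0.5938


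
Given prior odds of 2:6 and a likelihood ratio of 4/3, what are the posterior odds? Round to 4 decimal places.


Posterior odds = prior odds * LR
Prior odds = 2/6 = 0.3333
LR = 4/3 = 1.3333
Posterior odds = 0.3333 * 1.3333 = 0.4444

0.4444


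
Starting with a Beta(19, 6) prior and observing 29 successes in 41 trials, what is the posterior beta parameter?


Posterior beta = prior beta + failures
Failures = 41 - 29 = 12
beta_post = 6 + 12 = 18

18


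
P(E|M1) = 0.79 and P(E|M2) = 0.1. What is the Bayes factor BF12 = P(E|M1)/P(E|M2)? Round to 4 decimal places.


Bayes factor BF12 = P(E|M1) / P(E|M2)
= 0.79 / 0.1
= 7.9

7.9


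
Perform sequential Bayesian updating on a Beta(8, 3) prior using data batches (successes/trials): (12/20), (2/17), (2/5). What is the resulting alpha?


Accumulate successes: 16
Posterior alpha = prior alpha + sum of successes
= 8 + 16 = 24

24


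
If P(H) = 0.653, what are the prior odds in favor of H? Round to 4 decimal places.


Prior odds = P(H) / (1 - P(H))
= 0.653 / 0.347
= 1.8818

1.8818


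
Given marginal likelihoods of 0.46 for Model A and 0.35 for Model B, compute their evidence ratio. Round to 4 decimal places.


Ratio = ML(A) / ML(B) = 0.46/0.35
= 1.3143

1.3143


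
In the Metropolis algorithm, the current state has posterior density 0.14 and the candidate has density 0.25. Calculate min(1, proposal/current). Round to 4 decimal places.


Ratio = 0.25/0.14 = 1.7857
Acceptance probability = min(1, 1.7857)
= 1.0

1.0


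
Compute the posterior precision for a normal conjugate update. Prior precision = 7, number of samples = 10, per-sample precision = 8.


tau_post = tau_0 + n * tau
= 7 + 10 * 8 = 87

87


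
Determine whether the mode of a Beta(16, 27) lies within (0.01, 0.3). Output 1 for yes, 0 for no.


First find the mode: (a-1)/(a+b-2) = 0.3659
Is 0.3659 in (0.01, 0.3)? 0

0


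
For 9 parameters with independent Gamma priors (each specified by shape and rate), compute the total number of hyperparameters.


A Gamma prior has 2 hyperparameters per parameter.
Total = 9 * 2 = 18

18


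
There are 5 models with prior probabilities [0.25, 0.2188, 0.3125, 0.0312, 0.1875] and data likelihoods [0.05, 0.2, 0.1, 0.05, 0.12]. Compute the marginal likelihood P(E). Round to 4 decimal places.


P(E) = sum over models of P(M_i) * P(E|M_i)
= 0.25*0.05 + 0.2188*0.2 + 0.3125*0.1 + 0.0312*0.05 + 0.1875*0.12
= 0.1116

0.1116


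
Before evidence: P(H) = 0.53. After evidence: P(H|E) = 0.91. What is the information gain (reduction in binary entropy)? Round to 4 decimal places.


Prior entropy = 0.9974
Posterior entropy = 0.4365
Information gain = 0.9974 - 0.4365 = 0.5609

0.5609


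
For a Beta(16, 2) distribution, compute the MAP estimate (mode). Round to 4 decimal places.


MAP = mode = (a-1)/(a+b-2)
= (16-1)/(16+2-2)
= 15/16 = 0.9375

0.9375


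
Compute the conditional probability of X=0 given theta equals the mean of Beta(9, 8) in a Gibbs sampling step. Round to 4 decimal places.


Mean of Beta(9, 8) = 0.5294
P(X=0 | theta=0.5294) = 0.4706

0.4706


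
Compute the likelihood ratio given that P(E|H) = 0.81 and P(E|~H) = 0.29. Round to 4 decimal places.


LR = P(E|H) / P(E|~H)
= 0.81 / 0.29 = 2.7931

2.7931


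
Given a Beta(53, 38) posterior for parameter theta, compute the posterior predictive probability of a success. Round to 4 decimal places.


For a Beta-Bernoulli model, the predictive probability is the mean:
P(success) = 53/(53+38) = 53/91 = 0.5824

0.5824


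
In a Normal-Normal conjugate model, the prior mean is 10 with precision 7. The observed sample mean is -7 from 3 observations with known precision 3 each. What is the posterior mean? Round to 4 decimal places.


Posterior precision = tau0 + n*tau = 7 + 3*3 = 16
Posterior mean = (tau0*mu0 + n*tau*xbar) / posterior_precision
= (7*10 + 3*3*-7) / 16
= 7 / 16 = 0.4375

0.4375


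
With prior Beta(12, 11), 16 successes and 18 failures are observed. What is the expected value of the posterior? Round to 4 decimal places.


Posterior = Beta(28, 29)
E[theta] = alpha/(alpha+beta)
= 28/57 = 0.4912

0.4912


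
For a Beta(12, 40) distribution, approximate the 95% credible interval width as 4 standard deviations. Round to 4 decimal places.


Variance of Beta(a,b) = ab / ((a+b)^2 * (a+b+1))
= 12*40 / ((52)^2 * 53)
= 0.0033
SD = sqrt(0.0033) = 0.0579
Width = 4 * SD = 0.2315

0.2315


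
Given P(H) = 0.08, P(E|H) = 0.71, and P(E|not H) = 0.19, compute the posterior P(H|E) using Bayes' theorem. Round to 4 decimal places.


By Bayes' theorem: P(H|E) = P(E|H)*P(H) / P(E)
P(E) = P(E|H)*P(H) + P(E|not H)*P(not H)
P(E) = 0.71*0.08 + 0.19*0.92 = 0.2316
P(H|E) = 0.71*0.08 / 0.2316 = 0.2453

0.2453


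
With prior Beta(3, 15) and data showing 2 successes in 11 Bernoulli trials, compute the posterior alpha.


Conjugate update: alpha_posterior = alpha_prior + k
= 3 + 2 = 5

5


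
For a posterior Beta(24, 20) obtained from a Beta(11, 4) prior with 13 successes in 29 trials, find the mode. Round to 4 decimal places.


Mode = (alpha - 1) / (alpha + beta - 2)
= 23 / 42
= 0.5476

0.5476


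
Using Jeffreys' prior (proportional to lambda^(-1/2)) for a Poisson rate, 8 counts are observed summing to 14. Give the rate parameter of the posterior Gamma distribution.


Conjugate update: Gamma(prior_shape + S, prior_rate + n).
Prior shape = 0.5, prior rate = 0.
Posterior rate = 0 + n = 8

8.0


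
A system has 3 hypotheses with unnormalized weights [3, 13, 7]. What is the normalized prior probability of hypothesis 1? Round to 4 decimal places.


The normalized prior is the weight divided by the total.
Total weight = 23
P(H1) = 3 / 23 = 0.1304

0.1304


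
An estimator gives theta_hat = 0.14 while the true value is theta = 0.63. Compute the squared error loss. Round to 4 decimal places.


The squared error loss is (theta_hat - theta)^2
= (0.14 - 0.63)^2
= (-0.49)^2 = 0.2401

0.2401


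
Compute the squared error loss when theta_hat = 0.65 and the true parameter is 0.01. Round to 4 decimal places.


L = (theta_hat - theta_true)^2
= (0.65 - 0.01)^2
= 0.64^2 = 0.4096

0.4096


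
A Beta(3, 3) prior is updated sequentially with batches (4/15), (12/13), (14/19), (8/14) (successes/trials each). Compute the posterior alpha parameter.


Sequential conjugate updating is equivalent to a single batch update.
Total successes across all batches = 38
alpha_posterior = alpha_prior + total_successes = 3 + 38
= 41

41


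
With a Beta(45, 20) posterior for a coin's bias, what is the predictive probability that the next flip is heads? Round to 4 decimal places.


The predictive probability equals the posterior mean.
P(next = heads) = alpha / (alpha + beta)
= 45 / 65 = 0.6923

0.6923


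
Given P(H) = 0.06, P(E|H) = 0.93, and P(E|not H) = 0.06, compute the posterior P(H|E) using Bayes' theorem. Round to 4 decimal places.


By Bayes' theorem: P(H|E) = P(E|H)*P(H) / P(E)
P(E) = P(E|H)*P(H) + P(E|not H)*P(not H)
P(E) = 0.93*0.06 + 0.06*0.94 = 0.1122
P(H|E) = 0.93*0.06 / 0.1122 = 0.4973

0.4973


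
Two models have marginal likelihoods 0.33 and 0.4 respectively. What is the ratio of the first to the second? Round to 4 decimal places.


Evidence ratio = 0.33 / 0.4
= 0.825

0.825


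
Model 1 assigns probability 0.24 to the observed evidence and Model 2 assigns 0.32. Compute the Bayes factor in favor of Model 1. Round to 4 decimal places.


BF = P(data|M1) / P(data|M2)
= 0.24 / 0.32 = 0.75

0.75


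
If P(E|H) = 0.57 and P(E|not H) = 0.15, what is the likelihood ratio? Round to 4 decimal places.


Likelihood ratio = P(E|H) / P(E|not H)
= 0.57 / 0.15
= 3.8

3.8


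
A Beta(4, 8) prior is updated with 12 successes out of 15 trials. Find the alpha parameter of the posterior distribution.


In the Beta-Binomial conjugate update:
alpha_post = alpha_prior + successes
= 4 + 12
= 16

16


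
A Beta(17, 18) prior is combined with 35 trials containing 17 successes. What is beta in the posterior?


In conjugate updating:
beta_posterior = beta_prior + (n - k)
= 18 + (35 - 17)
= 18 + 18 = 36

36


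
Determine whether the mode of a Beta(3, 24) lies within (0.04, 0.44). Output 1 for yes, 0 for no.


First find the mode: (a-1)/(a+b-2) = 0.08
Is 0.08 in (0.04, 0.44)? 1

1


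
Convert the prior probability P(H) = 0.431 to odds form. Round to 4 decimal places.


P(not H) = 1 - 0.431 = 0.569
Odds = 0.431 / 0.569 = 0.7575

0.7575


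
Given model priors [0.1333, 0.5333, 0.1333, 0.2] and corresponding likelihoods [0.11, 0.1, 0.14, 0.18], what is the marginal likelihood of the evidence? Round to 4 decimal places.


P(E) = sum_i P(M_i) P(E|M_i)
= 0.0147 + 0.0533 + 0.0187 + 0.036
= 0.1227

0.1227


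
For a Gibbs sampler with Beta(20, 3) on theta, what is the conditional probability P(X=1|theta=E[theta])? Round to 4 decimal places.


E[theta] = 20/(20+3) = 0.8696
P(X=1|theta) = theta = 0.8696

0.8696


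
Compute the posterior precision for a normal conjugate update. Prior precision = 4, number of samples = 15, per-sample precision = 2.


tau_post = tau_0 + n * tau
= 4 + 15 * 2 = 34

34


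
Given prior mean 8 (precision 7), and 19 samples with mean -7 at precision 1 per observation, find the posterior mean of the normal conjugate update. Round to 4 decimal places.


The posterior mean is a precision-weighted average of prior and data.
Post. prec. = 7 + 19 = 26
Post. mean = (56 + -133)/26 = -77/26 = -2.9615

-2.9615


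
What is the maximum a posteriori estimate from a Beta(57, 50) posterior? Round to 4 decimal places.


The MAP estimate equals the mode of the distribution.
Mode of Beta(a,b) = (a-1)/(a+b-2)
= 56/105
= 0.5333

0.5333


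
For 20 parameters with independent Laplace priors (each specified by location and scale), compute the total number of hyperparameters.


A Laplace prior has 2 hyperparameters per parameter.
Total = 20 * 2 = 40

40


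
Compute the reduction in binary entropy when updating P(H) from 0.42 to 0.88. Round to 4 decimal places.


H_before = -p*log2(p) - (1-p)*log2(1-p) for p=0.42: 0.9815
H_after for p=0.88: 0.5294
Reduction = 0.9815 - 0.5294 = 0.4521

0.4521


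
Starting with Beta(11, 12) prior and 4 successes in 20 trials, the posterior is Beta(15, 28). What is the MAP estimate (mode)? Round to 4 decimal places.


The mode of Beta(a, b) when a > 1 and b > 1 is (a-1)/(a+b-2)
= (15 - 1) / (15 + 28 - 2)
= 14 / 41
= 0.3415

0.3415


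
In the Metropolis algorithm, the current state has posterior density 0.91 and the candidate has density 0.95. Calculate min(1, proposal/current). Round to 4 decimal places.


Ratio = 0.95/0.91 = 1.044
Acceptance probability = min(1, 1.044)
= 1.0

1.0


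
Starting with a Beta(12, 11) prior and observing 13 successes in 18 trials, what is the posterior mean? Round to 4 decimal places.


Posterior parameters: alpha = 12 + 13 = 25
beta = 11 + 5 = 16
Posterior mean = alpha / (alpha + beta) = 25 / 41
= 0.6098

0.6098


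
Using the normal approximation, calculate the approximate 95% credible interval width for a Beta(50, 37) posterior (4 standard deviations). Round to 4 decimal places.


Var(Beta) = 50*37/(87^2 * 88) = 0.0028
SD = 0.0527
Width ~ 4*SD = 0.2108

0.2108


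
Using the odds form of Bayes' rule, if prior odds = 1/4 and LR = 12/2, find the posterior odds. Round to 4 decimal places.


Bayes' rule in odds form: posterior odds = prior odds * LR
= (1 * 12) / (4 * 2)
= 12/8 = 1.5

1.5


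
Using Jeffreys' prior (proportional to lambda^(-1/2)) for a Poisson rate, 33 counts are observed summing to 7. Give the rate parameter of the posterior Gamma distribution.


Conjugate update: Gamma(prior_shape + S, prior_rate + n).
Prior shape = 0.5, prior rate = 0.
Posterior rate = 0 + n = 33

33.0


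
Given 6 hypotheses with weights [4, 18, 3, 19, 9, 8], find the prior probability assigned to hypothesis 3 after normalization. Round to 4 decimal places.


To normalize, divide each weight by the sum of all weights.
Sum = 61
Prior(H3) = 3/61 = 0.0492

0.0492


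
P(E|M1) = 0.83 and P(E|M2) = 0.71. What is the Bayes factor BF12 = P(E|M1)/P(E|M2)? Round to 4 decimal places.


Bayes factor BF12 = P(E|M1) / P(E|M2)
= 0.83 / 0.71
= 1.169

1.169


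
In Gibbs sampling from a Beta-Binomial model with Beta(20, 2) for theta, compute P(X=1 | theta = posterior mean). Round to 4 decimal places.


Posterior mean = alpha/(alpha+beta) = 20/22 = 0.9091
P(X=1|theta=mean) = theta = 0.9091

0.9091


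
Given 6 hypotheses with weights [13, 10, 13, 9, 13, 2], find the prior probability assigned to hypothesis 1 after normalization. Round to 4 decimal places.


To normalize, divide each weight by the sum of all weights.
Sum = 60
Prior(H1) = 13/60 = 0.2167

0.2167


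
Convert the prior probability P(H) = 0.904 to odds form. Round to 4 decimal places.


P(not H) = 1 - 0.904 = 0.096
Odds = 0.904 / 0.096 = 9.4167

9.4167


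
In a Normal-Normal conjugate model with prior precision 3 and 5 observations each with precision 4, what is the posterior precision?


Posterior precision = prior precision + n * observation precision
= 3 + 5 * 4
= 3 + 20 = 23

23


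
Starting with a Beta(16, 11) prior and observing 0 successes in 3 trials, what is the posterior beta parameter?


Posterior beta = prior beta + failures
Failures = 3 - 0 = 3
beta_post = 11 + 3 = 14

14


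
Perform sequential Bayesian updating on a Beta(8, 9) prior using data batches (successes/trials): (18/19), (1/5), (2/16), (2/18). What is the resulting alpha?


Accumulate successes: 23
Posterior alpha = prior alpha + sum of successes
= 8 + 23 = 31

31


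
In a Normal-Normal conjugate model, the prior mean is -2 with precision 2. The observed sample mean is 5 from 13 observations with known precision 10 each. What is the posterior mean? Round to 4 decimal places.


Posterior precision = tau0 + n*tau = 2 + 13*10 = 132
Posterior mean = (tau0*mu0 + n*tau*xbar) / posterior_precision
= (2*-2 + 13*10*5) / 132
= 646 / 132 = 4.8939

4.8939


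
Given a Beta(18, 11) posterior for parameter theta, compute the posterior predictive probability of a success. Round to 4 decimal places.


For a Beta-Bernoulli model, the predictive probability is the mean:
P(success) = 18/(18+11) = 18/29 = 0.6207

0.6207


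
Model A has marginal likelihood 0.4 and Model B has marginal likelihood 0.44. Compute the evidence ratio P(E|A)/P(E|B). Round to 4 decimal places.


Evidence ratio = P(E|A) / P(E|B)
= 0.4 / 0.44
= 0.9091

0.9091


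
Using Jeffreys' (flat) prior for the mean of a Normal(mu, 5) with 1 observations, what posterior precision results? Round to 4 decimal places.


Flat prior means prior precision is 0.
Posterior precision = n / sigma^2 = 1/5 = 0.2

0.2


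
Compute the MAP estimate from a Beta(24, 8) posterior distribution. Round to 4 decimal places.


MAP = mode of Beta distribution
= (alpha - 1)/(alpha + beta - 2)
= (24-1)/(24+8-2)
= 23/30 = 0.7667

0.7667


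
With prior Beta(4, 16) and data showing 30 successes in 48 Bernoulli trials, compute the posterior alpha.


Conjugate update: alpha_posterior = alpha_prior + k
= 4 + 30 = 34

34


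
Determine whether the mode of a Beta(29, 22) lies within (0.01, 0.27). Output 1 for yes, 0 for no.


First find the mode: (a-1)/(a+b-2) = 0.5714
Is 0.5714 in (0.01, 0.27)? 0

0


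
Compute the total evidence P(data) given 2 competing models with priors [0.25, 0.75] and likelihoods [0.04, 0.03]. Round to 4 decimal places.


Marginal likelihood = sum P(model_i) * P(data|model_i)
Model 1: 0.25 * 0.04 = 0.01
Model 2: 0.75 * 0.03 = 0.0225
Total = 0.0325

0.0325


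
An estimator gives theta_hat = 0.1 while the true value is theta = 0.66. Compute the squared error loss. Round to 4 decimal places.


The squared error loss is (theta_hat - theta)^2
= (0.1 - 0.66)^2
= (-0.56)^2 = 0.3136

0.3136


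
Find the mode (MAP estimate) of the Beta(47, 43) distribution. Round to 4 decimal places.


For Beta(a,b) with a,b > 1:
Mode = (a-1)/(a+b-2) = (47-1)/(90-2)
= 46/88 = 0.5227

0.5227


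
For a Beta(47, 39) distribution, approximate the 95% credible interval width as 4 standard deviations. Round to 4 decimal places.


Variance of Beta(a,b) = ab / ((a+b)^2 * (a+b+1))
= 47*39 / ((86)^2 * 87)
= 0.0028
SD = sqrt(0.0028) = 0.0534
Width = 4 * SD = 0.2135

0.2135


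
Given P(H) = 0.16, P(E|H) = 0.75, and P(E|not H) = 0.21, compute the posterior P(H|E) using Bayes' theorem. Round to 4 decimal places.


By Bayes' theorem: P(H|E) = P(E|H)*P(H) / P(E)
P(E) = P(E|H)*P(H) + P(E|not H)*P(not H)
P(E) = 0.75*0.16 + 0.21*0.84 = 0.2964
P(H|E) = 0.75*0.16 / 0.2964 = 0.4049

0.4049


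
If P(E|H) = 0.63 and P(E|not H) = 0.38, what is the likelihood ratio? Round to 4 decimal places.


Likelihood ratio = P(E|H) / P(E|not H)
= 0.63 / 0.38
= 1.6579

1.6579


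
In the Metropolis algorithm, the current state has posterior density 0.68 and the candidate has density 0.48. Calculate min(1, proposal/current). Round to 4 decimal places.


Ratio = 0.48/0.68 = 0.7059
Acceptance probability = min(1, 0.7059)
= 0.7059

0.7059


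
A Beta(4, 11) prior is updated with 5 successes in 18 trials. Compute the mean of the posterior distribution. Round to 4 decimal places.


After update: Beta(9, 24)
Mean = 9 / (9 + 24) = 9 / 33
= 0.2727

0.2727


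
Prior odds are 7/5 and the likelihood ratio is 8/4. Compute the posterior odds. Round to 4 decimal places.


Posterior odds = prior odds * likelihood ratio
= (7/5) * (8/4)
= 56 / 20
= 2.8

2.8


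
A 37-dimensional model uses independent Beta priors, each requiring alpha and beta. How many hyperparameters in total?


Per parameter: 2 (alpha and beta).
Total = 37 * 2 = 74

74


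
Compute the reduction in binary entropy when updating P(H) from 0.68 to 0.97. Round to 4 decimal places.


H_before = -p*log2(p) - (1-p)*log2(1-p) for p=0.68: 0.9044
H_after for p=0.97: 0.1944
Reduction = 0.9044 - 0.1944 = 0.71

0.71


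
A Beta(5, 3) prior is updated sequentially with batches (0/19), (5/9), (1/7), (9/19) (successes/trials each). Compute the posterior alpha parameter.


Sequential conjugate updating is equivalent to a single batch update.
Total successes across all batches = 15
alpha_posterior = alpha_prior + total_successes = 5 + 15
= 20

20


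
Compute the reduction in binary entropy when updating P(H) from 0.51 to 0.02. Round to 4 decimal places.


H_before = -p*log2(p) - (1-p)*log2(1-p) for p=0.51: 0.9997
H_after for p=0.02: 0.1414
Reduction = 0.9997 - 0.1414 = 0.8583

0.8583


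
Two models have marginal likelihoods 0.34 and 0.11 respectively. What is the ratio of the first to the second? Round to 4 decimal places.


Evidence ratio = 0.34 / 0.11
= 3.0909

3.0909


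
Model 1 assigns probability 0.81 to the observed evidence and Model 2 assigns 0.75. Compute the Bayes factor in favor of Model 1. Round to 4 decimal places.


BF = P(data|M1) / P(data|M2)
= 0.81 / 0.75 = 1.08

1.08


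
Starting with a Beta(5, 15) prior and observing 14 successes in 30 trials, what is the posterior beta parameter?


Posterior beta = prior beta + failures
Failures = 30 - 14 = 16
beta_post = 15 + 16 = 31

31


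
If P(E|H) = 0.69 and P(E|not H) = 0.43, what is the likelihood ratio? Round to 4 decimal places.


Likelihood ratio = P(E|H) / P(E|not H)
= 0.69 / 0.43
= 1.6047

1.6047


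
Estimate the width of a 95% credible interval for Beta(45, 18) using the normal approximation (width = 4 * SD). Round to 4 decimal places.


For Beta(a,b): Var = ab/((a+b)^2(a+b+1))
Var = 0.0032, SD = 0.0565
Approximate 95% CI width = 4 * 0.0565 = 0.2259

0.2259


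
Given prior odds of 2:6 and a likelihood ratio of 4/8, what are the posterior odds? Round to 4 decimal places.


Posterior odds = prior odds * LR
Prior odds = 2/6 = 0.3333
LR = 4/8 = 0.5
Posterior odds = 0.3333 * 0.5 = 0.1667

0.1667


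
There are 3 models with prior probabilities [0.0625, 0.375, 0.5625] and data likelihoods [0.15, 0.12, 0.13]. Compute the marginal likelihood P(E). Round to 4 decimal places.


P(E) = sum over models of P(M_i) * P(E|M_i)
= 0.0625*0.15 + 0.375*0.12 + 0.5625*0.13
= 0.1275

0.1275


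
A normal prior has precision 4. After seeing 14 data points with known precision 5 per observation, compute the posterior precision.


In the conjugate normal model, precisions add:
tau_posterior = tau_prior + n * tau_data
= 4 + 14*5 = 74

74


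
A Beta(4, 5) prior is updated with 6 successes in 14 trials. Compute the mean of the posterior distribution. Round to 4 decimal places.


After update: Beta(10, 13)
Mean = 10 / (10 + 13) = 10 / 23
= 0.4348

0.4348


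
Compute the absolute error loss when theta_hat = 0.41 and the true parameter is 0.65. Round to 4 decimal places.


L = |theta_hat - theta_true|
= |0.41 - 0.65| = 0.24

0.24


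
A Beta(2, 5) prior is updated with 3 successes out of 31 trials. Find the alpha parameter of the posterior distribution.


In the Beta-Binomial conjugate update:
alpha_post = alpha_prior + successes
= 2 + 3
= 5

5


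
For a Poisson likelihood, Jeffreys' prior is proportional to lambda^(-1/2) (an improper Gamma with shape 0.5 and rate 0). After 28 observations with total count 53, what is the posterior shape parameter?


Jeffreys' prior for Poisson is proportional to lambda^(-1/2).
Posterior is Gamma(0.5 + S, 0 + n) = Gamma(0.5 + 53, 28).
Posterior shape = 0.5 + S = 0.5 + 53 = 53.5

53.5


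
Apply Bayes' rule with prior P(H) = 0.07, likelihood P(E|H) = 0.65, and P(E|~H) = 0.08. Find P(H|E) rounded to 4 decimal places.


Step 1: Compute marginal P(E) = P(E|H)P(H) + P(E|~H)P(~H)
= 0.65*0.07 + 0.08*0.93 = 0.1199
Step 2: P(H|E) = P(E|H)P(H)/P(E) = 0.0455/0.1199
= 0.3795

0.3795


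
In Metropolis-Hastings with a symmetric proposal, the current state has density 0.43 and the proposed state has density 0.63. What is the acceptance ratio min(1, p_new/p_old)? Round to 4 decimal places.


Ratio = p_new / p_old = 0.63 / 0.43 = 1.4651
Acceptance = min(1, 1.4651) = 1.0

1.0


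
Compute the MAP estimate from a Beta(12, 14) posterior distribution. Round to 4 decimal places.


MAP = mode of Beta distribution
= (alpha - 1)/(alpha + beta - 2)
= (12-1)/(12+14-2)
= 11/24 = 0.4583

0.4583


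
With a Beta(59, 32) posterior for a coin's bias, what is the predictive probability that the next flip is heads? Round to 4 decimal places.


The predictive probability equals the posterior mean.
P(next = heads) = alpha / (alpha + beta)
= 59 / 91 = 0.6484

0.6484


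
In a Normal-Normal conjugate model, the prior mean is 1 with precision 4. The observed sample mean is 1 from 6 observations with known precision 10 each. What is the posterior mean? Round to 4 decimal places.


Posterior precision = tau0 + n*tau = 4 + 6*10 = 64
Posterior mean = (tau0*mu0 + n*tau*xbar) / posterior_precision
= (4*1 + 6*10*1) / 64
= 64 / 64 = 1.0

1.0


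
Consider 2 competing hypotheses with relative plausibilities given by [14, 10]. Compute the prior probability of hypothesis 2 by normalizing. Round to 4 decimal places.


Sum of weights = 14 + 10 = 24
Normalized prior for H2 = 10 / 24
= 0.4167

0.4167


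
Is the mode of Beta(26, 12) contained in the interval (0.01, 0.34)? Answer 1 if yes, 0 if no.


Mode = (a-1)/(a+b-2) = 25/36 = 0.6944
Interval: (0.01, 0.34)
Contains mode? 0

0


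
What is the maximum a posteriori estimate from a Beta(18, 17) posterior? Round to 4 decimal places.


The MAP estimate equals the mode of the distribution.
Mode of Beta(a,b) = (a-1)/(a+b-2)
= 17/33
= 0.5152

0.5152


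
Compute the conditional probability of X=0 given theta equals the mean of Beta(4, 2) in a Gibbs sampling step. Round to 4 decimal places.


Mean of Beta(4, 2) = 0.6667
P(X=0 | theta=0.6667) = 0.3333

0.3333


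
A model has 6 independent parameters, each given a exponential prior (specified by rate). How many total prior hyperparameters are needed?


Each exponential prior needs 1 hyperparameter (rate).
Total = 1 * 6 = 6

6


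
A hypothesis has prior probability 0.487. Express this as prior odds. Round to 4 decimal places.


Odds = P(H) / P(not H) = 0.487 / 0.513
= 0.9493

0.9493


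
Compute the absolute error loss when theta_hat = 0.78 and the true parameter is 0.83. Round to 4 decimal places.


L = |theta_hat - theta_true|
= |0.78 - 0.83| = 0.05

0.05


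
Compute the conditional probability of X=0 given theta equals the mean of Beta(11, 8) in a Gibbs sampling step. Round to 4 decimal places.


Mean of Beta(11, 8) = 0.5789
P(X=0 | theta=0.5789) = 0.4211

0.4211


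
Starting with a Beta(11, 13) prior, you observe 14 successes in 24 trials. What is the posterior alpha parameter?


For a Beta-Binomial conjugate model:
Posterior alpha = prior alpha + number of successes
= 11 + 14 = 25

25


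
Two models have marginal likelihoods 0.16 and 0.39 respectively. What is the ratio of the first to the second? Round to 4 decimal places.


Evidence ratio = 0.16 / 0.39
= 0.4103

0.4103


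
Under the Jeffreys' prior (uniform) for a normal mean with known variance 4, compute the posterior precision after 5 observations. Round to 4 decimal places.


Prior precision = 0 (flat prior).
Post. prec. = 0 + n/var = 5/4 = 1.25

1.25


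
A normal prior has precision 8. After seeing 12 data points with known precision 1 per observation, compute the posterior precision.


In the conjugate normal model, precisions add:
tau_posterior = tau_prior + n * tau_data
= 8 + 12*1 = 20

20


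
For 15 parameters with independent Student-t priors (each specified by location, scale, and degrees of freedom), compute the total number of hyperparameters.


A Student-t prior has 3 hyperparameters per parameter.
Total = 15 * 3 = 45

45


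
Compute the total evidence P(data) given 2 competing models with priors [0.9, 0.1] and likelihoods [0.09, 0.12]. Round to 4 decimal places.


Marginal likelihood = sum P(model_i) * P(data|model_i)
Model 1: 0.9 * 0.09 = 0.081
Model 2: 0.1 * 0.12 = 0.012
Total = 0.093

0.093


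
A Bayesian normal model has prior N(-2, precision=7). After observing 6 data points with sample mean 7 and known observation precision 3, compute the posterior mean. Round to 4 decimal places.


Posterior mean = (prior_precision * prior_mean + n * data_precision * data_mean) / (prior_precision + n * data_precision)
Numerator = 7*-2 + 6*3*7 = 112
Denominator = 7 + 6*3 = 25
Posterior mean = 4.48

4.48


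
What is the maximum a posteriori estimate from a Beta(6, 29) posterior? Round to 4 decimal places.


The MAP estimate equals the mode of the distribution.
Mode of Beta(a,b) = (a-1)/(a+b-2)
= 5/33
= 0.1515

0.1515
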